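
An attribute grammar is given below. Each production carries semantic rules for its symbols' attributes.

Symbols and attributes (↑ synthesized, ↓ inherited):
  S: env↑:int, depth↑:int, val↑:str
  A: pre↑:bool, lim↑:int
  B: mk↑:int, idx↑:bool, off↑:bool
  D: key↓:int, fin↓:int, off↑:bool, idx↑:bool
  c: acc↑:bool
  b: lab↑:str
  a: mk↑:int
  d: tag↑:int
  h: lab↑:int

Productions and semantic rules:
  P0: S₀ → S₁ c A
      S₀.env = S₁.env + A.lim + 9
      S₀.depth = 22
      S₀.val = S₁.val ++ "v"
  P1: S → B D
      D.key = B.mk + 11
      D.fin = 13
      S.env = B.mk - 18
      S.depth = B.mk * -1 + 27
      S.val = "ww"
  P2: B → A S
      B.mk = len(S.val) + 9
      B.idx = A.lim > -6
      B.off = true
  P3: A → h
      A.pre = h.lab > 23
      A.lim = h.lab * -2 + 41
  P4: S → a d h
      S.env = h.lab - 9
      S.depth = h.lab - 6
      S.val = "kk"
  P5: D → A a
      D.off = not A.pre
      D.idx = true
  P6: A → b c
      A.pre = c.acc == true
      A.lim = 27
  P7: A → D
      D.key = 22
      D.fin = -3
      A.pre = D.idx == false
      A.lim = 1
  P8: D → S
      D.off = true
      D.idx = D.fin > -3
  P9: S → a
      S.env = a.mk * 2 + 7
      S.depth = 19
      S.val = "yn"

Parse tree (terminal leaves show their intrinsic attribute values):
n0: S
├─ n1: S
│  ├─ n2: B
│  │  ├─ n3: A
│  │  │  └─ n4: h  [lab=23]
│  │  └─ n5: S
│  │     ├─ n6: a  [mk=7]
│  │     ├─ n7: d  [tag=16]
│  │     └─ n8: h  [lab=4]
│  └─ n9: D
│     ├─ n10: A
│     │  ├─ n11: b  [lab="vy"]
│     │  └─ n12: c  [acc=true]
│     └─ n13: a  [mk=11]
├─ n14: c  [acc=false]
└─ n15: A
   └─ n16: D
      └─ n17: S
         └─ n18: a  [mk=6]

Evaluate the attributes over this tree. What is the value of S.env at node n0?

3

1. n4.lab = 23  [terminal]
2. n3.pre = false  [h.lab > 23]
3. n3.lim = -5  [h.lab * -2 + 41]
4. n6.mk = 7  [terminal]
5. n7.tag = 16  [terminal]
6. n8.lab = 4  [terminal]
7. n5.env = -5  [h.lab - 9]
8. n5.depth = -2  [h.lab - 6]
9. n5.val = "kk"  ["kk"]
10. n2.mk = 11  [len(S.val) + 9]
11. n2.idx = true  [A.lim > -6]
12. n2.off = true  [true]
13. n9.key = 22  [B.mk + 11]
14. n9.fin = 13  [13]
15. n11.lab = "vy"  [terminal]
16. n12.acc = true  [terminal]
17. n10.pre = true  [c.acc == true]
18. n10.lim = 27  [27]
19. n13.mk = 11  [terminal]
20. n9.off = false  [not A.pre]
21. n9.idx = true  [true]
22. n1.env = -7  [B.mk - 18]
23. n1.depth = 16  [B.mk * -1 + 27]
24. n1.val = "ww"  ["ww"]
25. n14.acc = false  [terminal]
26. n16.key = 22  [22]
27. n16.fin = -3  [-3]
28. n18.mk = 6  [terminal]
29. n17.env = 19  [a.mk * 2 + 7]
30. n17.depth = 19  [19]
31. n17.val = "yn"  ["yn"]
32. n16.off = true  [true]
33. n16.idx = false  [D.fin > -3]
34. n15.pre = true  [D.idx == false]
35. n15.lim = 1  [1]
36. n0.env = 3  [S₁.env + A.lim + 9]
37. n0.depth = 22  [22]
38. n0.val = "wwv"  [S₁.val ++ "v"]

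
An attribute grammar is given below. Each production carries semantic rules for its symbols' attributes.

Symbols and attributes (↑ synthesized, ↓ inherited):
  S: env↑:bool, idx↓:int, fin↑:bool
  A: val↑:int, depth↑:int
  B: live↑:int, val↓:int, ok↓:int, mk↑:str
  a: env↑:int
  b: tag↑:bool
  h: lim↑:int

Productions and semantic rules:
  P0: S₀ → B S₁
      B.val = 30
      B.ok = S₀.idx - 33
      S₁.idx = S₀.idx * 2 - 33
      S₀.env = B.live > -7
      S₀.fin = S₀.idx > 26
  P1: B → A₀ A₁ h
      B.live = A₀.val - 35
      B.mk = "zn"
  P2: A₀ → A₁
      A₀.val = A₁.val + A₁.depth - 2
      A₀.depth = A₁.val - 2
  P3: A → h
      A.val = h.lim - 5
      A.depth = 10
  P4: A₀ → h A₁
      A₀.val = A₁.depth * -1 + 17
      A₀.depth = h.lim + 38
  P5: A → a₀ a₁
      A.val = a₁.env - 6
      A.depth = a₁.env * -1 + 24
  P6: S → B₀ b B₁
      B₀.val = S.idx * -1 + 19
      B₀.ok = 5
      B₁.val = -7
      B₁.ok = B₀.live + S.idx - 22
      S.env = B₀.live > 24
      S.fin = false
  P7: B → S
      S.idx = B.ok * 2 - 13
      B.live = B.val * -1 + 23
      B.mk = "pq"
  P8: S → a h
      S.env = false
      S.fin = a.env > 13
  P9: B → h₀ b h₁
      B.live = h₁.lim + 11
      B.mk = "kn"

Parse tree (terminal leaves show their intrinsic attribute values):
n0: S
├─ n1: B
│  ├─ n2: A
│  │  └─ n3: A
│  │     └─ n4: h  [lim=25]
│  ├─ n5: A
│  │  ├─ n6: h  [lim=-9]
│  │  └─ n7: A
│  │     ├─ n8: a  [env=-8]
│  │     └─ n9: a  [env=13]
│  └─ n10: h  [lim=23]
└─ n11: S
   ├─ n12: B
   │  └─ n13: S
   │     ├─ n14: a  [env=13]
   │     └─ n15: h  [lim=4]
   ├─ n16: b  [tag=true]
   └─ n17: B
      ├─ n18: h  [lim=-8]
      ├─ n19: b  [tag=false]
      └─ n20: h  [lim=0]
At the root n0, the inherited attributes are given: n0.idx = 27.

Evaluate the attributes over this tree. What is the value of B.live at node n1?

1. n0.idx = 27  [given at root]
2. n1.val = 30  [30]
3. n1.ok = -6  [S₀.idx - 33]
4. n4.lim = 25  [terminal]
5. n3.val = 20  [h.lim - 5]
6. n3.depth = 10  [10]
7. n2.val = 28  [A₁.val + A₁.depth - 2]
8. n2.depth = 18  [A₁.val - 2]
9. n6.lim = -9  [terminal]
10. n8.env = -8  [terminal]
11. n9.env = 13  [terminal]
12. n7.val = 7  [a₁.env - 6]
13. n7.depth = 11  [a₁.env * -1 + 24]
14. n5.val = 6  [A₁.depth * -1 + 17]
15. n5.depth = 29  [h.lim + 38]
16. n10.lim = 23  [terminal]
17. n1.live = -7  [A₀.val - 35]
18. n1.mk = "zn"  ["zn"]
19. n11.idx = 21  [S₀.idx * 2 - 33]
20. n12.val = -2  [S.idx * -1 + 19]
21. n12.ok = 5  [5]
22. n13.idx = -3  [B.ok * 2 - 13]
23. n14.env = 13  [terminal]
24. n15.lim = 4  [terminal]
25. n13.env = false  [false]
26. n13.fin = false  [a.env > 13]
27. n12.live = 25  [B.val * -1 + 23]
28. n12.mk = "pq"  ["pq"]
29. n16.tag = true  [terminal]
30. n17.val = -7  [-7]
31. n17.ok = 24  [B₀.live + S.idx - 22]
32. n18.lim = -8  [terminal]
33. n19.tag = false  [terminal]
34. n20.lim = 0  [terminal]
35. n17.live = 11  [h₁.lim + 11]
36. n17.mk = "kn"  ["kn"]
37. n11.env = true  [B₀.live > 24]
38. n11.fin = false  [false]
39. n0.env = false  [B.live > -7]
40. n0.fin = true  [S₀.idx > 26]

-7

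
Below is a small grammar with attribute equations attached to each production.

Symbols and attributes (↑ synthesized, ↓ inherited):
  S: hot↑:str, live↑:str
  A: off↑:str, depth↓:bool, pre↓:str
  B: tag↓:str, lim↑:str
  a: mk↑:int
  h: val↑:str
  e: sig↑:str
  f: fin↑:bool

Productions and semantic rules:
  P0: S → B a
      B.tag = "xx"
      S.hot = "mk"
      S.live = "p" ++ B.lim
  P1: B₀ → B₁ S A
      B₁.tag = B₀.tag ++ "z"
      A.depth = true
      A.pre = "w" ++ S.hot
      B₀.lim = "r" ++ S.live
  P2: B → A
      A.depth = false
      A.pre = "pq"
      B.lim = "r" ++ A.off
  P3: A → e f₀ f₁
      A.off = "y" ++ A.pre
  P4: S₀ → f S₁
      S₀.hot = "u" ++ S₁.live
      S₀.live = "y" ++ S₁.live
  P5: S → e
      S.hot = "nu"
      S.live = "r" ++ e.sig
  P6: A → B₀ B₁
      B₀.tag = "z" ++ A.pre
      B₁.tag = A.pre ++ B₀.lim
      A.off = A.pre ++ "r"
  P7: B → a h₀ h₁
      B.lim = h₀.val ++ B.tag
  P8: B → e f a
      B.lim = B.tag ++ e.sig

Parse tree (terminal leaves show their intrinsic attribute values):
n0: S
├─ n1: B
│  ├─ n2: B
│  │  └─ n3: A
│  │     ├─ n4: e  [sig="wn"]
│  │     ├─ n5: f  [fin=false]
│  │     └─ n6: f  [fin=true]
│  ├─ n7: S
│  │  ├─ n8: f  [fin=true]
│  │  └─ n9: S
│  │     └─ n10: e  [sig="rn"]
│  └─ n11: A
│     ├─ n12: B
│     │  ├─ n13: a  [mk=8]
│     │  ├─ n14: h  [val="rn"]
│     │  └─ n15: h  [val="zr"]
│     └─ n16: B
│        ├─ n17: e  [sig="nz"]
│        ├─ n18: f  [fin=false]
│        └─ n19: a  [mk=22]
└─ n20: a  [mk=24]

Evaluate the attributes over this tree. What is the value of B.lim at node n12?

1. n1.tag = "xx"  ["xx"]
2. n2.tag = "xxz"  [B₀.tag ++ "z"]
3. n3.depth = false  [false]
4. n3.pre = "pq"  ["pq"]
5. n4.sig = "wn"  [terminal]
6. n5.fin = false  [terminal]
7. n6.fin = true  [terminal]
8. n3.off = "ypq"  ["y" ++ A.pre]
9. n2.lim = "rypq"  ["r" ++ A.off]
10. n8.fin = true  [terminal]
11. n10.sig = "rn"  [terminal]
12. n9.hot = "nu"  ["nu"]
13. n9.live = "rrn"  ["r" ++ e.sig]
14. n7.hot = "urrn"  ["u" ++ S₁.live]
15. n7.live = "yrrn"  ["y" ++ S₁.live]
16. n11.depth = true  [true]
17. n11.pre = "wurrn"  ["w" ++ S.hot]
18. n12.tag = "zwurrn"  ["z" ++ A.pre]
19. n13.mk = 8  [terminal]
20. n14.val = "rn"  [terminal]
21. n15.val = "zr"  [terminal]
22. n12.lim = "rnzwurrn"  [h₀.val ++ B.tag]
23. n16.tag = "wurrnrnzwurrn"  [A.pre ++ B₀.lim]
24. n17.sig = "nz"  [terminal]
25. n18.fin = false  [terminal]
26. n19.mk = 22  [terminal]
27. n16.lim = "wurrnrnzwurrnnz"  [B.tag ++ e.sig]
28. n11.off = "wurrnr"  [A.pre ++ "r"]
29. n1.lim = "ryrrn"  ["r" ++ S.live]
30. n20.mk = 24  [terminal]
31. n0.hot = "mk"  ["mk"]
32. n0.live = "pryrrn"  ["p" ++ B.lim]

"rnzwurrn"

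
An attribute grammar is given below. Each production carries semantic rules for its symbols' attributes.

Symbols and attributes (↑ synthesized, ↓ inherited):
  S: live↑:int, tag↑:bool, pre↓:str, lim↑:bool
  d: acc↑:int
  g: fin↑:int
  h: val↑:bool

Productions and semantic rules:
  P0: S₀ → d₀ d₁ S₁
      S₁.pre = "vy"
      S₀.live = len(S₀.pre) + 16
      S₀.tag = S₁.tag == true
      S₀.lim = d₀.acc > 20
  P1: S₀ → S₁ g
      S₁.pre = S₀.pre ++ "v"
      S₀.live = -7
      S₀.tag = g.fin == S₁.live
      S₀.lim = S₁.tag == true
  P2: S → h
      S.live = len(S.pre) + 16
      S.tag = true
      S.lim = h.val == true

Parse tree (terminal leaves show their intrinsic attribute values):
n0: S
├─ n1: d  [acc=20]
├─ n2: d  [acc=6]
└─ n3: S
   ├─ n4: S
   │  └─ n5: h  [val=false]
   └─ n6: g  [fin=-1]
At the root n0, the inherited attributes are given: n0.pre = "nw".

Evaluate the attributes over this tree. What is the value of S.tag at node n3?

1. n0.pre = "nw"  [given at root]
2. n1.acc = 20  [terminal]
3. n2.acc = 6  [terminal]
4. n3.pre = "vy"  ["vy"]
5. n4.pre = "vyv"  [S₀.pre ++ "v"]
6. n5.val = false  [terminal]
7. n4.live = 19  [len(S.pre) + 16]
8. n4.tag = true  [true]
9. n4.lim = false  [h.val == true]
10. n6.fin = -1  [terminal]
11. n3.live = -7  [-7]
12. n3.tag = false  [g.fin == S₁.live]
13. n3.lim = true  [S₁.tag == true]
14. n0.live = 18  [len(S₀.pre) + 16]
15. n0.tag = false  [S₁.tag == true]
16. n0.lim = false  [d₀.acc > 20]

false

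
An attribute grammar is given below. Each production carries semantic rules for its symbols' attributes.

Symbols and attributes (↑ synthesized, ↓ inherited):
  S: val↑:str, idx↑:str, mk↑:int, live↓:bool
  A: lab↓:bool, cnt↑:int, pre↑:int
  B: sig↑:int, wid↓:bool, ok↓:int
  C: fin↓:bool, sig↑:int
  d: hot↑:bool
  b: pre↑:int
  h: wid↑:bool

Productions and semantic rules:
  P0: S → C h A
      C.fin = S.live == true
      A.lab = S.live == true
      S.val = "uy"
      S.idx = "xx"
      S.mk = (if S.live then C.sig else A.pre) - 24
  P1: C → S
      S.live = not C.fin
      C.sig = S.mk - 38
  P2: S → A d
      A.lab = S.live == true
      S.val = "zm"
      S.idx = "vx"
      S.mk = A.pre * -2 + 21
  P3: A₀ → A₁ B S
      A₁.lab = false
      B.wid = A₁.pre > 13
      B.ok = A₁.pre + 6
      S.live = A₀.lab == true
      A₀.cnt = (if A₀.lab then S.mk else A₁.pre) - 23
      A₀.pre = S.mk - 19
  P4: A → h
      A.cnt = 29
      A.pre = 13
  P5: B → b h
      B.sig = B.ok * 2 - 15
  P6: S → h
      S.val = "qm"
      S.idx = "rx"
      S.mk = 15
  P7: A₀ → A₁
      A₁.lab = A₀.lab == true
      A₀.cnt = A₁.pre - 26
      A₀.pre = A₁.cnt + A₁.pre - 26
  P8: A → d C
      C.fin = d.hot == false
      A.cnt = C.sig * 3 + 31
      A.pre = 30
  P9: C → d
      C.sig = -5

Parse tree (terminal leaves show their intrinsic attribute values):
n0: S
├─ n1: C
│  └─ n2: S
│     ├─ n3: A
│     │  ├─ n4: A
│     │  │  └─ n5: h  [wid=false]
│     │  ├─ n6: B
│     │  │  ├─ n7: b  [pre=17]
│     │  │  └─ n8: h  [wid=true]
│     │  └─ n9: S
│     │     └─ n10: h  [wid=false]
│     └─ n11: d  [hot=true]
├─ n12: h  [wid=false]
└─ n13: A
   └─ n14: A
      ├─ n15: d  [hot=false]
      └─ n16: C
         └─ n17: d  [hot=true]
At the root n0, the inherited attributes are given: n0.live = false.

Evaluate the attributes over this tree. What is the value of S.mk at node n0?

1. n0.live = false  [given at root]
2. n1.fin = false  [S.live == true]
3. n2.live = true  [not C.fin]
4. n3.lab = true  [S.live == true]
5. n4.lab = false  [false]
6. n5.wid = false  [terminal]
7. n4.cnt = 29  [29]
8. n4.pre = 13  [13]
9. n6.wid = false  [A₁.pre > 13]
10. n6.ok = 19  [A₁.pre + 6]
11. n7.pre = 17  [terminal]
12. n8.wid = true  [terminal]
13. n6.sig = 23  [B.ok * 2 - 15]
14. n9.live = true  [A₀.lab == true]
15. n10.wid = false  [terminal]
16. n9.val = "qm"  ["qm"]
17. n9.idx = "rx"  ["rx"]
18. n9.mk = 15  [15]
19. n3.cnt = -8  [(if A₀.lab then S.mk else A₁.pre) - 23]
20. n3.pre = -4  [S.mk - 19]
21. n11.hot = true  [terminal]
22. n2.val = "zm"  ["zm"]
23. n2.idx = "vx"  ["vx"]
24. n2.mk = 29  [A.pre * -2 + 21]
25. n1.sig = -9  [S.mk - 38]
26. n12.wid = false  [terminal]
27. n13.lab = false  [S.live == true]
28. n14.lab = false  [A₀.lab == true]
29. n15.hot = false  [terminal]
30. n16.fin = true  [d.hot == false]
31. n17.hot = true  [terminal]
32. n16.sig = -5  [-5]
33. n14.cnt = 16  [C.sig * 3 + 31]
34. n14.pre = 30  [30]
35. n13.cnt = 4  [A₁.pre - 26]
36. n13.pre = 20  [A₁.cnt + A₁.pre - 26]
37. n0.val = "uy"  ["uy"]
38. n0.idx = "xx"  ["xx"]
39. n0.mk = -4  [(if S.live then C.sig else A.pre) - 24]

-4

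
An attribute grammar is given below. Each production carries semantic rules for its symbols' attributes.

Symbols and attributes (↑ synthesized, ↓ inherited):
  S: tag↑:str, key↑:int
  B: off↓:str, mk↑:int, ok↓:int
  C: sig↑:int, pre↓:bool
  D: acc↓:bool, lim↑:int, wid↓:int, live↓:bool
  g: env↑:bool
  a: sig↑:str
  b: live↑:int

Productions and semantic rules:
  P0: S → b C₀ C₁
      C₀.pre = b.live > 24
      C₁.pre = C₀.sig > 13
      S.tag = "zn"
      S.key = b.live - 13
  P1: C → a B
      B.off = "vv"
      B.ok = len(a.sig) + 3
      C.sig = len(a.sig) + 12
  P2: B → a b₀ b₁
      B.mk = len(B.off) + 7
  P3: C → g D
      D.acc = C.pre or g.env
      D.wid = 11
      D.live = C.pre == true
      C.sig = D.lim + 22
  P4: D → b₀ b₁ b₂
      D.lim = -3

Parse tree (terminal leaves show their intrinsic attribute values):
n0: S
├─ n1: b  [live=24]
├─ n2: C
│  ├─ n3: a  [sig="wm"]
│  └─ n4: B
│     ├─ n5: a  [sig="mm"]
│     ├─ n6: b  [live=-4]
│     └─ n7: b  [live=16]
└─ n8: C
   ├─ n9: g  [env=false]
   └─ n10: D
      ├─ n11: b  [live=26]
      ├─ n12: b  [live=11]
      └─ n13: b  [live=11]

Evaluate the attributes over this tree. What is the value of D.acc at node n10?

1. n1.live = 24  [terminal]
2. n2.pre = false  [b.live > 24]
3. n3.sig = "wm"  [terminal]
4. n4.off = "vv"  ["vv"]
5. n4.ok = 5  [len(a.sig) + 3]
6. n5.sig = "mm"  [terminal]
7. n6.live = -4  [terminal]
8. n7.live = 16  [terminal]
9. n4.mk = 9  [len(B.off) + 7]
10. n2.sig = 14  [len(a.sig) + 12]
11. n8.pre = true  [C₀.sig > 13]
12. n9.env = false  [terminal]
13. n10.acc = true  [C.pre or g.env]
14. n10.wid = 11  [11]
15. n10.live = true  [C.pre == true]
16. n11.live = 26  [terminal]
17. n12.live = 11  [terminal]
18. n13.live = 11  [terminal]
19. n10.lim = -3  [-3]
20. n8.sig = 19  [D.lim + 22]
21. n0.tag = "zn"  ["zn"]
22. n0.key = 11  [b.live - 13]

true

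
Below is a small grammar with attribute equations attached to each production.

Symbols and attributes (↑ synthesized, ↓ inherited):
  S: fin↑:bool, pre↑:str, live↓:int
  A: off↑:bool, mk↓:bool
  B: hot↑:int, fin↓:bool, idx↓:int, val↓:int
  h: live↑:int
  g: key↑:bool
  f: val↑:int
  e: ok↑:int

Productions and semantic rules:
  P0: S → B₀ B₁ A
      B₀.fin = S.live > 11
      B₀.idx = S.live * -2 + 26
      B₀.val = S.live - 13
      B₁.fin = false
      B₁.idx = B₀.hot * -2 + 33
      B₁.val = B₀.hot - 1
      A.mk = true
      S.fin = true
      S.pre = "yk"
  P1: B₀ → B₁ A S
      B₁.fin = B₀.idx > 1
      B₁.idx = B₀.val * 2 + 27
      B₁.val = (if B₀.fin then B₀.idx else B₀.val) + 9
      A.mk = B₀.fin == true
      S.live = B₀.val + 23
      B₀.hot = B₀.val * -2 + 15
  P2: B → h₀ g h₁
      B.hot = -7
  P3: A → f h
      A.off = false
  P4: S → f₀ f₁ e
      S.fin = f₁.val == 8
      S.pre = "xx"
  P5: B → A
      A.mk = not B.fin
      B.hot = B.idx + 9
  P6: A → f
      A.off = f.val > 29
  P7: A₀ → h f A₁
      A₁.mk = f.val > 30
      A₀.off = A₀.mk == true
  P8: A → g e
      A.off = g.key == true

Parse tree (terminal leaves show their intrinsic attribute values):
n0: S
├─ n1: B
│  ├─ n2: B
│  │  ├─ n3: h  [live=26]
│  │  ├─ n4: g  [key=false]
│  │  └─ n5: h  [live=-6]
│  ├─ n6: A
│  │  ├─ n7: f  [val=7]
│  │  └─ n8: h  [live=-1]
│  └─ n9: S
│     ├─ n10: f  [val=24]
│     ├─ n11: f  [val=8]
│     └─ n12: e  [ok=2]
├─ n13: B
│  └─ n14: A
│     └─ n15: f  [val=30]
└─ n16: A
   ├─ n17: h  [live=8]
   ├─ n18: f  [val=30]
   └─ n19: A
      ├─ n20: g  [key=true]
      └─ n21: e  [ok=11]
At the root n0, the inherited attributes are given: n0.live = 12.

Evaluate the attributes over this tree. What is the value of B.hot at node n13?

1. n0.live = 12  [given at root]
2. n1.fin = true  [S.live > 11]
3. n1.idx = 2  [S.live * -2 + 26]
4. n1.val = -1  [S.live - 13]
5. n2.fin = true  [B₀.idx > 1]
6. n2.idx = 25  [B₀.val * 2 + 27]
7. n2.val = 11  [(if B₀.fin then B₀.idx else B₀.val) + 9]
8. n3.live = 26  [terminal]
9. n4.key = false  [terminal]
10. n5.live = -6  [terminal]
11. n2.hot = -7  [-7]
12. n6.mk = true  [B₀.fin == true]
13. n7.val = 7  [terminal]
14. n8.live = -1  [terminal]
15. n6.off = false  [false]
16. n9.live = 22  [B₀.val + 23]
17. n10.val = 24  [terminal]
18. n11.val = 8  [terminal]
19. n12.ok = 2  [terminal]
20. n9.fin = true  [f₁.val == 8]
21. n9.pre = "xx"  ["xx"]
22. n1.hot = 17  [B₀.val * -2 + 15]
23. n13.fin = false  [false]
24. n13.idx = -1  [B₀.hot * -2 + 33]
25. n13.val = 16  [B₀.hot - 1]
26. n14.mk = true  [not B.fin]
27. n15.val = 30  [terminal]
28. n14.off = true  [f.val > 29]
29. n13.hot = 8  [B.idx + 9]
30. n16.mk = true  [true]
31. n17.live = 8  [terminal]
32. n18.val = 30  [terminal]
33. n19.mk = false  [f.val > 30]
34. n20.key = true  [terminal]
35. n21.ok = 11  [terminal]
36. n19.off = true  [g.key == true]
37. n16.off = true  [A₀.mk == true]
38. n0.fin = true  [true]
39. n0.pre = "yk"  ["yk"]

8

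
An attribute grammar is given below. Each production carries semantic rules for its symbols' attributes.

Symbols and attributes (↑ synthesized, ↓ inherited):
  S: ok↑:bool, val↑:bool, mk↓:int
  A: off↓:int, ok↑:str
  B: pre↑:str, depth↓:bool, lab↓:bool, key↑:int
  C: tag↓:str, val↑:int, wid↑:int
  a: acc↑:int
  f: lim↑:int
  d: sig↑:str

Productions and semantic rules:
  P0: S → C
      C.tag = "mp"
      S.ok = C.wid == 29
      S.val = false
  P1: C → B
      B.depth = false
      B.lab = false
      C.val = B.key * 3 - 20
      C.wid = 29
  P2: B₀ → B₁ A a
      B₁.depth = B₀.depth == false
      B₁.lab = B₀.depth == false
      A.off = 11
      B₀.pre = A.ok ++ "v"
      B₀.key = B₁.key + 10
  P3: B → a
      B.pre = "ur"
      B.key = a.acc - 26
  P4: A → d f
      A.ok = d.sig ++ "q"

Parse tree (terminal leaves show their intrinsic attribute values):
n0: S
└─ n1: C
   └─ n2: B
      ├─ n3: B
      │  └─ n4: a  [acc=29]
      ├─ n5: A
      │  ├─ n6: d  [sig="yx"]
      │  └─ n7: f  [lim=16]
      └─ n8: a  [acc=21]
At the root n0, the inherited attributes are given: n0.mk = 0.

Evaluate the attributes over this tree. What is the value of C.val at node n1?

1. n0.mk = 0  [given at root]
2. n1.tag = "mp"  ["mp"]
3. n2.depth = false  [false]
4. n2.lab = false  [false]
5. n3.depth = true  [B₀.depth == false]
6. n3.lab = true  [B₀.depth == false]
7. n4.acc = 29  [terminal]
8. n3.pre = "ur"  ["ur"]
9. n3.key = 3  [a.acc - 26]
10. n5.off = 11  [11]
11. n6.sig = "yx"  [terminal]
12. n7.lim = 16  [terminal]
13. n5.ok = "yxq"  [d.sig ++ "q"]
14. n8.acc = 21  [terminal]
15. n2.pre = "yxqv"  [A.ok ++ "v"]
16. n2.key = 13  [B₁.key + 10]
17. n1.val = 19  [B.key * 3 - 20]
18. n1.wid = 29  [29]
19. n0.ok = true  [C.wid == 29]
20. n0.val = false  [false]

19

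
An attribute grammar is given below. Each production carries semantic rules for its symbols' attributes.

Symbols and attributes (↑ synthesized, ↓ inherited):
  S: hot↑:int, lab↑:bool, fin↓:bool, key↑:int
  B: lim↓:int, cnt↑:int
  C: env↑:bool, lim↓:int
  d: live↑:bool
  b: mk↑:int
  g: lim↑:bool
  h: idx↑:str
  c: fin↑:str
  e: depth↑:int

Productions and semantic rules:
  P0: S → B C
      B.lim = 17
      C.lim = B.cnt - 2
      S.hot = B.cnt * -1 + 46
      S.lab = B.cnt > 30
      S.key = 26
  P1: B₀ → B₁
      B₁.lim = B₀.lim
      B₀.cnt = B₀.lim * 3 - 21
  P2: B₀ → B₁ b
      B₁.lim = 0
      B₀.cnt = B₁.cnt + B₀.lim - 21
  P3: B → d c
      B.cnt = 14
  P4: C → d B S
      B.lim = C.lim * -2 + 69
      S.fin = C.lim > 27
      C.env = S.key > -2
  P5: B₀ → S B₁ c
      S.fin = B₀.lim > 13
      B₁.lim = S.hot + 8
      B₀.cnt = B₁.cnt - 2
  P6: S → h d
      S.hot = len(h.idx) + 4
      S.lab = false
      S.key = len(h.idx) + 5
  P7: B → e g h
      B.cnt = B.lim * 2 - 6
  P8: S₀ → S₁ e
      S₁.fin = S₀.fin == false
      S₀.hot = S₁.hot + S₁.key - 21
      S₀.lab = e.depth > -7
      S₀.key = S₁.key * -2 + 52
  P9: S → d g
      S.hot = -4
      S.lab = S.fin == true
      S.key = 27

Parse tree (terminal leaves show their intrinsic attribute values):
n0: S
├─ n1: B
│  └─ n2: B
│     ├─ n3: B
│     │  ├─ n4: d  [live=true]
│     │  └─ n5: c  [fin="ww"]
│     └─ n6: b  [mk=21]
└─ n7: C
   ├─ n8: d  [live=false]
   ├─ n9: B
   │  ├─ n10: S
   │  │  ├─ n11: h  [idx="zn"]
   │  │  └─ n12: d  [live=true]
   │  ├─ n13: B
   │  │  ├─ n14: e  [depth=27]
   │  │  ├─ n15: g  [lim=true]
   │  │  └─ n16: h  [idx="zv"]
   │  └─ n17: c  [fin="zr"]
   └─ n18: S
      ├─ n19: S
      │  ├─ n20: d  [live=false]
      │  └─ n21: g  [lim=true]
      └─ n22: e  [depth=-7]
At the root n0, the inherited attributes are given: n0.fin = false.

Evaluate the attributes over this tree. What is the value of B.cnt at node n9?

20

1. n0.fin = false  [given at root]
2. n1.lim = 17  [17]
3. n2.lim = 17  [B₀.lim]
4. n3.lim = 0  [0]
5. n4.live = true  [terminal]
6. n5.fin = "ww"  [terminal]
7. n3.cnt = 14  [14]
8. n6.mk = 21  [terminal]
9. n2.cnt = 10  [B₁.cnt + B₀.lim - 21]
10. n1.cnt = 30  [B₀.lim * 3 - 21]
11. n7.lim = 28  [B.cnt - 2]
12. n8.live = false  [terminal]
13. n9.lim = 13  [C.lim * -2 + 69]
14. n10.fin = false  [B₀.lim > 13]
15. n11.idx = "zn"  [terminal]
16. n12.live = true  [terminal]
17. n10.hot = 6  [len(h.idx) + 4]
18. n10.lab = false  [false]
19. n10.key = 7  [len(h.idx) + 5]
20. n13.lim = 14  [S.hot + 8]
21. n14.depth = 27  [terminal]
22. n15.lim = true  [terminal]
23. n16.idx = "zv"  [terminal]
24. n13.cnt = 22  [B.lim * 2 - 6]
25. n17.fin = "zr"  [terminal]
26. n9.cnt = 20  [B₁.cnt - 2]
27. n18.fin = true  [C.lim > 27]
28. n19.fin = false  [S₀.fin == false]
29. n20.live = false  [terminal]
30. n21.lim = true  [terminal]
31. n19.hot = -4  [-4]
32. n19.lab = false  [S.fin == true]
33. n19.key = 27  [27]
34. n22.depth = -7  [terminal]
35. n18.hot = 2  [S₁.hot + S₁.key - 21]
36. n18.lab = false  [e.depth > -7]
37. n18.key = -2  [S₁.key * -2 + 52]
38. n7.env = false  [S.key > -2]
39. n0.hot = 16  [B.cnt * -1 + 46]
40. n0.lab = false  [B.cnt > 30]
41. n0.key = 26  [26]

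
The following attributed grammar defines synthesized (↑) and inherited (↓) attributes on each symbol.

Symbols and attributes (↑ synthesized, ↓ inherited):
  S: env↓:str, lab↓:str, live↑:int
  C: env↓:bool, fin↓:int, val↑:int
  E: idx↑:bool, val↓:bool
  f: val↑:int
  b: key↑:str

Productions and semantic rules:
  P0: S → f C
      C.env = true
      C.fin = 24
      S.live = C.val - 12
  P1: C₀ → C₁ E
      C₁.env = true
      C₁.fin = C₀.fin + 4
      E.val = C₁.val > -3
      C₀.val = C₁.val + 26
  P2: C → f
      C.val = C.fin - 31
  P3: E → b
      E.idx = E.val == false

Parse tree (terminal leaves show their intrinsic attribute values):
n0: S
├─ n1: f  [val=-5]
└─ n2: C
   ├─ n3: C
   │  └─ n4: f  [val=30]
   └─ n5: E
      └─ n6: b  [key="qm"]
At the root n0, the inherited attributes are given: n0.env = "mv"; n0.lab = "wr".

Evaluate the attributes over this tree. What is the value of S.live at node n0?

11

1. n0.env = "mv"  [given at root]
2. n0.lab = "wr"  [given at root]
3. n1.val = -5  [terminal]
4. n2.env = true  [true]
5. n2.fin = 24  [24]
6. n3.env = true  [true]
7. n3.fin = 28  [C₀.fin + 4]
8. n4.val = 30  [terminal]
9. n3.val = -3  [C.fin - 31]
10. n5.val = false  [C₁.val > -3]
11. n6.key = "qm"  [terminal]
12. n5.idx = true  [E.val == false]
13. n2.val = 23  [C₁.val + 26]
14. n0.live = 11  [C.val - 12]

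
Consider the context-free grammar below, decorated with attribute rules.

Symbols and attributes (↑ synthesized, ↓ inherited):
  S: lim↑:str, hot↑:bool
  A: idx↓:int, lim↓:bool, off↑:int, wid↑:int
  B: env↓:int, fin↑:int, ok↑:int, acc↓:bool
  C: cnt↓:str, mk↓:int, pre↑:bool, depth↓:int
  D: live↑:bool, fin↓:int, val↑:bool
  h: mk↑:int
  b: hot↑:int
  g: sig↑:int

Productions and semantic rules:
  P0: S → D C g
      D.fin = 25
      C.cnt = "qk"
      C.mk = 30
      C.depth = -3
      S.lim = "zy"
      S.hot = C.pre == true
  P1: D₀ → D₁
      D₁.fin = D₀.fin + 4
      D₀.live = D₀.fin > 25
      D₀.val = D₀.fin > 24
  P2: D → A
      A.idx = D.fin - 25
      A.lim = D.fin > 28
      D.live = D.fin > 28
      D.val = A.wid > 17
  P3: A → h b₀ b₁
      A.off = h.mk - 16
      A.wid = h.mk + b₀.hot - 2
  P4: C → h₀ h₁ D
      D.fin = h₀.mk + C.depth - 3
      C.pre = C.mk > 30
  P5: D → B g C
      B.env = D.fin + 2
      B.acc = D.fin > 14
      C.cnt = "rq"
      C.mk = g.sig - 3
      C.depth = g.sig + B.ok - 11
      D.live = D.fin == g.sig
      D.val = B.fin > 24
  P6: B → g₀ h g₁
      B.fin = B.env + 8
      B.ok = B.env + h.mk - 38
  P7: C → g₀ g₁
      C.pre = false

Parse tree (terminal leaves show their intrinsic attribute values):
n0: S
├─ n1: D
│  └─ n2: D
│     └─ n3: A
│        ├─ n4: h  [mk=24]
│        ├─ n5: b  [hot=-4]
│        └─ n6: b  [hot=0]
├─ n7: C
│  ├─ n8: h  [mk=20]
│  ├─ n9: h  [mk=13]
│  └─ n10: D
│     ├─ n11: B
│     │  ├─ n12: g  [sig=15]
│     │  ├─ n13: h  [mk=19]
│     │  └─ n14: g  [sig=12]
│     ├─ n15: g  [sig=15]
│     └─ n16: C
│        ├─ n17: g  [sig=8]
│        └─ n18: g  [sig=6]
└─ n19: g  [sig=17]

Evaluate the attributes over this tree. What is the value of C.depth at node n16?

1. n1.fin = 25  [25]
2. n2.fin = 29  [D₀.fin + 4]
3. n3.idx = 4  [D.fin - 25]
4. n3.lim = true  [D.fin > 28]
5. n4.mk = 24  [terminal]
6. n5.hot = -4  [terminal]
7. n6.hot = 0  [terminal]
8. n3.off = 8  [h.mk - 16]
9. n3.wid = 18  [h.mk + b₀.hot - 2]
10. n2.live = true  [D.fin > 28]
11. n2.val = true  [A.wid > 17]
12. n1.live = false  [D₀.fin > 25]
13. n1.val = true  [D₀.fin > 24]
14. n7.cnt = "qk"  ["qk"]
15. n7.mk = 30  [30]
16. n7.depth = -3  [-3]
17. n8.mk = 20  [terminal]
18. n9.mk = 13  [terminal]
19. n10.fin = 14  [h₀.mk + C.depth - 3]
20. n11.env = 16  [D.fin + 2]
21. n11.acc = false  [D.fin > 14]
22. n12.sig = 15  [terminal]
23. n13.mk = 19  [terminal]
24. n14.sig = 12  [terminal]
25. n11.fin = 24  [B.env + 8]
26. n11.ok = -3  [B.env + h.mk - 38]
27. n15.sig = 15  [terminal]
28. n16.cnt = "rq"  ["rq"]
29. n16.mk = 12  [g.sig - 3]
30. n16.depth = 1  [g.sig + B.ok - 11]
31. n17.sig = 8  [terminal]
32. n18.sig = 6  [terminal]
33. n16.pre = false  [false]
34. n10.live = false  [D.fin == g.sig]
35. n10.val = false  [B.fin > 24]
36. n7.pre = false  [C.mk > 30]
37. n19.sig = 17  [terminal]
38. n0.lim = "zy"  ["zy"]
39. n0.hot = false  [C.pre == true]

1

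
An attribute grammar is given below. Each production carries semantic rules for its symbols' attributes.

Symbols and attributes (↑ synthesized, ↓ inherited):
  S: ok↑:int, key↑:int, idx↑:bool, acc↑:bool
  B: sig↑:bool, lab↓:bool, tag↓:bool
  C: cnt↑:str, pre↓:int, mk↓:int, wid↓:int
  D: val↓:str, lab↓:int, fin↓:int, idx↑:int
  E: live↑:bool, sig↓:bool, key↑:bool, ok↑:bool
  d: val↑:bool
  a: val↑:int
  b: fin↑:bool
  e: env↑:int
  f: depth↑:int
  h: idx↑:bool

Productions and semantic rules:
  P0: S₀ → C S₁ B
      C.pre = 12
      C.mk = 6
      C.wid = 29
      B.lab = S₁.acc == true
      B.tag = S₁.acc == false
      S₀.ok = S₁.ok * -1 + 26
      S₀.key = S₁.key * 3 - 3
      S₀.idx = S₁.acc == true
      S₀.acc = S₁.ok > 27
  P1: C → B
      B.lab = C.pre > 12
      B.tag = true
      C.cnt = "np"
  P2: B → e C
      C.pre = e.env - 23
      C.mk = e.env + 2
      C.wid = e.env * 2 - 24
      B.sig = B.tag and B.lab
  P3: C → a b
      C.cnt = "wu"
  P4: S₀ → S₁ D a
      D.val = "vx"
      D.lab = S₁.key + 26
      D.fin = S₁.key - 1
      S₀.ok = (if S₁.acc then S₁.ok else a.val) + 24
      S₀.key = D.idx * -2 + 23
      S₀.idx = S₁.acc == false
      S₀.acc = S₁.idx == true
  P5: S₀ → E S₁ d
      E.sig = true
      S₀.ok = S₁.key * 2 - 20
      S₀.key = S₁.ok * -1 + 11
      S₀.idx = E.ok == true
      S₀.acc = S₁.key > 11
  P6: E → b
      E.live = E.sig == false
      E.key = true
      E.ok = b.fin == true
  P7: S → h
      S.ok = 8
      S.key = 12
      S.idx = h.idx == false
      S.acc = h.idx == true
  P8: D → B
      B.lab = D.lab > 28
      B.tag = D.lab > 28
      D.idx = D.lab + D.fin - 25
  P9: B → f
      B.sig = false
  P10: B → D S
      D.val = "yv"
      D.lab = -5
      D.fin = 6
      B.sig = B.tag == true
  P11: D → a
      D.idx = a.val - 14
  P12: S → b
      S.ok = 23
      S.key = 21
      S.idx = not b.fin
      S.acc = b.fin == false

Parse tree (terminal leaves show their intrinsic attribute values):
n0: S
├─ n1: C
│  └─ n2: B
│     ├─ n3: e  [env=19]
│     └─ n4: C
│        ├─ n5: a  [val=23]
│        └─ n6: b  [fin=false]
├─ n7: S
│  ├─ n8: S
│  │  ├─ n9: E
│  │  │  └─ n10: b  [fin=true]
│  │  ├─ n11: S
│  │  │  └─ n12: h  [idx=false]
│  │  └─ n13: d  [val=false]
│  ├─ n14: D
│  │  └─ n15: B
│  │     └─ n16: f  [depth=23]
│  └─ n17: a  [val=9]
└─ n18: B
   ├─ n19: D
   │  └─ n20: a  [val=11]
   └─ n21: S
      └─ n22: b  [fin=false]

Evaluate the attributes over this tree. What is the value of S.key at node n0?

1. n1.pre = 12  [12]
2. n1.mk = 6  [6]
3. n1.wid = 29  [29]
4. n2.lab = false  [C.pre > 12]
5. n2.tag = true  [true]
6. n3.env = 19  [terminal]
7. n4.pre = -4  [e.env - 23]
8. n4.mk = 21  [e.env + 2]
9. n4.wid = 14  [e.env * 2 - 24]
10. n5.val = 23  [terminal]
11. n6.fin = false  [terminal]
12. n4.cnt = "wu"  ["wu"]
13. n2.sig = false  [B.tag and B.lab]
14. n1.cnt = "np"  ["np"]
15. n9.sig = true  [true]
16. n10.fin = true  [terminal]
17. n9.live = false  [E.sig == false]
18. n9.key = true  [true]
19. n9.ok = true  [b.fin == true]
20. n12.idx = false  [terminal]
21. n11.ok = 8  [8]
22. n11.key = 12  [12]
23. n11.idx = true  [h.idx == false]
24. n11.acc = false  [h.idx == true]
25. n13.val = false  [terminal]
26. n8.ok = 4  [S₁.key * 2 - 20]
27. n8.key = 3  [S₁.ok * -1 + 11]
28. n8.idx = true  [E.ok == true]
29. n8.acc = true  [S₁.key > 11]
30. n14.val = "vx"  ["vx"]
31. n14.lab = 29  [S₁.key + 26]
32. n14.fin = 2  [S₁.key - 1]
33. n15.lab = true  [D.lab > 28]
34. n15.tag = true  [D.lab > 28]
35. n16.depth = 23  [terminal]
36. n15.sig = false  [false]
37. n14.idx = 6  [D.lab + D.fin - 25]
38. n17.val = 9  [terminal]
39. n7.ok = 28  [(if S₁.acc then S₁.ok else a.val) + 24]
40. n7.key = 11  [D.idx * -2 + 23]
41. n7.idx = false  [S₁.acc == false]
42. n7.acc = true  [S₁.idx == true]
43. n18.lab = true  [S₁.acc == true]
44. n18.tag = false  [S₁.acc == false]
45. n19.val = "yv"  ["yv"]
46. n19.lab = -5  [-5]
47. n19.fin = 6  [6]
48. n20.val = 11  [terminal]
49. n19.idx = -3  [a.val - 14]
50. n22.fin = false  [terminal]
51. n21.ok = 23  [23]
52. n21.key = 21  [21]
53. n21.idx = true  [not b.fin]
54. n21.acc = true  [b.fin == false]
55. n18.sig = false  [B.tag == true]
56. n0.ok = -2  [S₁.ok * -1 + 26]
57. n0.key = 30  [S₁.key * 3 - 3]
58. n0.idx = true  [S₁.acc == true]
59. n0.acc = true  [S₁.ok > 27]

30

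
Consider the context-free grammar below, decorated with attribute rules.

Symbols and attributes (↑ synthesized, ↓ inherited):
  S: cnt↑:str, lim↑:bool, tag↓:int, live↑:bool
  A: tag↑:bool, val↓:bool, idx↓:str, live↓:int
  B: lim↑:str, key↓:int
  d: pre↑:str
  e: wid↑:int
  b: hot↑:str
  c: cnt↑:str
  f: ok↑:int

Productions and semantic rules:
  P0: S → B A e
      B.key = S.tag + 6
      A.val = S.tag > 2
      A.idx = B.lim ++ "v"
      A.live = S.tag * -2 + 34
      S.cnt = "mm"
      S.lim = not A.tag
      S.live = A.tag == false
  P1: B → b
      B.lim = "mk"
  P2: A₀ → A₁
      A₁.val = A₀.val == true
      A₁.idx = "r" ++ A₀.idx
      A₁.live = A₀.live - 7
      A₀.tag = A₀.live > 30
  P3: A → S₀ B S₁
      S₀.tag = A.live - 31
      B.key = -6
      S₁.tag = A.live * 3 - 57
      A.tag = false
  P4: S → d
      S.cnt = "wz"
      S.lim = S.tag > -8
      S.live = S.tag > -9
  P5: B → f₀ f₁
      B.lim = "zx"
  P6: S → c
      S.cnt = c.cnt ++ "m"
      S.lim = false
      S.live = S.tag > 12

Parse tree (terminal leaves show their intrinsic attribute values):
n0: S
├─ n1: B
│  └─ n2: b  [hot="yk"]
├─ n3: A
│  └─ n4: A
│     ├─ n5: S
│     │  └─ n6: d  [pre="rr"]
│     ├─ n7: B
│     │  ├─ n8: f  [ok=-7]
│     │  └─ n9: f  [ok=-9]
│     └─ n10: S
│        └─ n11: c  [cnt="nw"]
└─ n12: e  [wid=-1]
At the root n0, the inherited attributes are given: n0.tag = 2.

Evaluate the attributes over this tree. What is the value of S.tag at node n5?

-8

1. n0.tag = 2  [given at root]
2. n1.key = 8  [S.tag + 6]
3. n2.hot = "yk"  [terminal]
4. n1.lim = "mk"  ["mk"]
5. n3.val = false  [S.tag > 2]
6. n3.idx = "mkv"  [B.lim ++ "v"]
7. n3.live = 30  [S.tag * -2 + 34]
8. n4.val = false  [A₀.val == true]
9. n4.idx = "rmkv"  ["r" ++ A₀.idx]
10. n4.live = 23  [A₀.live - 7]
11. n5.tag = -8  [A.live - 31]
12. n6.pre = "rr"  [terminal]
13. n5.cnt = "wz"  ["wz"]
14. n5.lim = false  [S.tag > -8]
15. n5.live = true  [S.tag > -9]
16. n7.key = -6  [-6]
17. n8.ok = -7  [terminal]
18. n9.ok = -9  [terminal]
19. n7.lim = "zx"  ["zx"]
20. n10.tag = 12  [A.live * 3 - 57]
21. n11.cnt = "nw"  [terminal]
22. n10.cnt = "nwm"  [c.cnt ++ "m"]
23. n10.lim = false  [false]
24. n10.live = false  [S.tag > 12]
25. n4.tag = false  [false]
26. n3.tag = false  [A₀.live > 30]
27. n12.wid = -1  [terminal]
28. n0.cnt = "mm"  ["mm"]
29. n0.lim = true  [not A.tag]
30. n0.live = true  [A.tag == false]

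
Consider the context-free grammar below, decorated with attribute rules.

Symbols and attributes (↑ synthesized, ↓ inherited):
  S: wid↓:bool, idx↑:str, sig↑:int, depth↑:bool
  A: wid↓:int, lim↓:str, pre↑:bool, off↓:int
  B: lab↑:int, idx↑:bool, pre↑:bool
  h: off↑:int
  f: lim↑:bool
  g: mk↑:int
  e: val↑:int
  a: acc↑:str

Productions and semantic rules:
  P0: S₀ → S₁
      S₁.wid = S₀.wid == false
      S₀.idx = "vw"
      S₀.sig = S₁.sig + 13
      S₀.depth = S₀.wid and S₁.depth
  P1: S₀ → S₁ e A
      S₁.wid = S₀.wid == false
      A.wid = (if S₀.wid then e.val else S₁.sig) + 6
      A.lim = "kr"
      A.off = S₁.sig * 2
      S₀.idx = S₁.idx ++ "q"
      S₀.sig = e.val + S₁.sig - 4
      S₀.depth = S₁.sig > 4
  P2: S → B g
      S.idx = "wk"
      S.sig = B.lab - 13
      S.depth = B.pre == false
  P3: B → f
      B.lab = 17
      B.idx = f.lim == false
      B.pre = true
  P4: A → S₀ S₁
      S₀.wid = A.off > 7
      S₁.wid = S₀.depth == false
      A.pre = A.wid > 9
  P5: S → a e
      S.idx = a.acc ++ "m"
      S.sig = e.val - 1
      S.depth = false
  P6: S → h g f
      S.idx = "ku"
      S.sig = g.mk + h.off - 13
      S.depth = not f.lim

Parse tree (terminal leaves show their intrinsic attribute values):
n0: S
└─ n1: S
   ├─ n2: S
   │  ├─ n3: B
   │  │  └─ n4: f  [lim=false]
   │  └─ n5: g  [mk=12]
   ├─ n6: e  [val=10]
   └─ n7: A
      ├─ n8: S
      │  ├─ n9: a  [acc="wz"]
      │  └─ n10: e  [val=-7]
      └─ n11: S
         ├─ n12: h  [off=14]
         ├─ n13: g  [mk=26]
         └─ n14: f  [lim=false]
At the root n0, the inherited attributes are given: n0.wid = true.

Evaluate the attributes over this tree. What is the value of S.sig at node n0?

1. n0.wid = true  [given at root]
2. n1.wid = false  [S₀.wid == false]
3. n2.wid = true  [S₀.wid == false]
4. n4.lim = false  [terminal]
5. n3.lab = 17  [17]
6. n3.idx = true  [f.lim == false]
7. n3.pre = true  [true]
8. n5.mk = 12  [terminal]
9. n2.idx = "wk"  ["wk"]
10. n2.sig = 4  [B.lab - 13]
11. n2.depth = false  [B.pre == false]
12. n6.val = 10  [terminal]
13. n7.wid = 10  [(if S₀.wid then e.val else S₁.sig) + 6]
14. n7.lim = "kr"  ["kr"]
15. n7.off = 8  [S₁.sig * 2]
16. n8.wid = true  [A.off > 7]
17. n9.acc = "wz"  [terminal]
18. n10.val = -7  [terminal]
19. n8.idx = "wzm"  [a.acc ++ "m"]
20. n8.sig = -8  [e.val - 1]
21. n8.depth = false  [false]
22. n11.wid = true  [S₀.depth == false]
23. n12.off = 14  [terminal]
24. n13.mk = 26  [terminal]
25. n14.lim = false  [terminal]
26. n11.idx = "ku"  ["ku"]
27. n11.sig = 27  [g.mk + h.off - 13]
28. n11.depth = true  [not f.lim]
29. n7.pre = true  [A.wid > 9]
30. n1.idx = "wkq"  [S₁.idx ++ "q"]
31. n1.sig = 10  [e.val + S₁.sig - 4]
32. n1.depth = false  [S₁.sig > 4]
33. n0.idx = "vw"  ["vw"]
34. n0.sig = 23  [S₁.sig + 13]
35. n0.depth = false  [S₀.wid and S₁.depth]

23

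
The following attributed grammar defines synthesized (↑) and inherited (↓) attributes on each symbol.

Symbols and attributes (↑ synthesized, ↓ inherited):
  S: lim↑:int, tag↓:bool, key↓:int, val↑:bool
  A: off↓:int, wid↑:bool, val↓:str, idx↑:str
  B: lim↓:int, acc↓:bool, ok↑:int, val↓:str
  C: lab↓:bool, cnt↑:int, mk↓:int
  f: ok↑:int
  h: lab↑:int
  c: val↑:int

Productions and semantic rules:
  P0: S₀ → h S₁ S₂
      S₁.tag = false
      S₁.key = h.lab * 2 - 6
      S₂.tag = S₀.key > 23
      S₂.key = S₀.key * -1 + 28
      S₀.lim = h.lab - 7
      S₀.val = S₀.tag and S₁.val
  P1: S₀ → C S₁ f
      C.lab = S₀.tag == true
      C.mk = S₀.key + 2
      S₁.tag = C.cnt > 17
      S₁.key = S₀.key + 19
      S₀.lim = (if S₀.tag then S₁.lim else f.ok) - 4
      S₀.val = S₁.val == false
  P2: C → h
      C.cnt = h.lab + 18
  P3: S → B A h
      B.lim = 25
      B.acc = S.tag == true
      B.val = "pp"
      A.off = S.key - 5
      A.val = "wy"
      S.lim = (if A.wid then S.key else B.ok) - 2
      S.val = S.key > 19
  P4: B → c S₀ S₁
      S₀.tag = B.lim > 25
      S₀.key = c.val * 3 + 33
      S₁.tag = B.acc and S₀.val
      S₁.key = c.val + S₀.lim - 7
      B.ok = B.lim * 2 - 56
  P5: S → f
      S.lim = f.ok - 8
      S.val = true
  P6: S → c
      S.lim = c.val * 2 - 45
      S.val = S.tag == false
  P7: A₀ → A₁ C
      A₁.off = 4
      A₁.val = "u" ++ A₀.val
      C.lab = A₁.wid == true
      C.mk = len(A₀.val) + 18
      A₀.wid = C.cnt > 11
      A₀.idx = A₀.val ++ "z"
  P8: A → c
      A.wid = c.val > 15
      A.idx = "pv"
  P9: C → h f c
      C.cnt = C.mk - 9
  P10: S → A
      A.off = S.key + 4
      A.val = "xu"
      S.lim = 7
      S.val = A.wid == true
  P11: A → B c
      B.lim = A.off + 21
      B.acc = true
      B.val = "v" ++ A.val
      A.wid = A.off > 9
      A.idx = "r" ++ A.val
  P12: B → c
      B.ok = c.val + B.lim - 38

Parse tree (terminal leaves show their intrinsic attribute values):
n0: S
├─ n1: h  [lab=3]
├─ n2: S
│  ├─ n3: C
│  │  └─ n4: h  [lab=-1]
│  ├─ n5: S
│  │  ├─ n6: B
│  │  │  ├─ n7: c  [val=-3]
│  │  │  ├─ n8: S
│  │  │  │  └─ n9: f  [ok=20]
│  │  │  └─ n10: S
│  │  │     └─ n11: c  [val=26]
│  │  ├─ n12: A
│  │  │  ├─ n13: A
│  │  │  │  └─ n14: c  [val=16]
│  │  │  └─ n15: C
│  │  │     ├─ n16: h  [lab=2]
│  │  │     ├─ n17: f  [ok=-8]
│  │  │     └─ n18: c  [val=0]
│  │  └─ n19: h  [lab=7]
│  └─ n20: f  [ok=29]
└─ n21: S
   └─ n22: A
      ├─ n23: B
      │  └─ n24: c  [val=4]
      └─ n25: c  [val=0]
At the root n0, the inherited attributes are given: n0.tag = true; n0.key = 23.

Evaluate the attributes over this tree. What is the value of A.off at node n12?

14

1. n0.tag = true  [given at root]
2. n0.key = 23  [given at root]
3. n1.lab = 3  [terminal]
4. n2.tag = false  [false]
5. n2.key = 0  [h.lab * 2 - 6]
6. n3.lab = false  [S₀.tag == true]
7. n3.mk = 2  [S₀.key + 2]
8. n4.lab = -1  [terminal]
9. n3.cnt = 17  [h.lab + 18]
10. n5.tag = false  [C.cnt > 17]
11. n5.key = 19  [S₀.key + 19]
12. n6.lim = 25  [25]
13. n6.acc = false  [S.tag == true]
14. n6.val = "pp"  ["pp"]
15. n7.val = -3  [terminal]
16. n8.tag = false  [B.lim > 25]
17. n8.key = 24  [c.val * 3 + 33]
18. n9.ok = 20  [terminal]
19. n8.lim = 12  [f.ok - 8]
20. n8.val = true  [true]
21. n10.tag = false  [B.acc and S₀.val]
22. n10.key = 2  [c.val + S₀.lim - 7]
23. n11.val = 26  [terminal]
24. n10.lim = 7  [c.val * 2 - 45]
25. n10.val = true  [S.tag == false]
26. n6.ok = -6  [B.lim * 2 - 56]
27. n12.off = 14  [S.key - 5]
28. n12.val = "wy"  ["wy"]
29. n13.off = 4  [4]
30. n13.val = "uwy"  ["u" ++ A₀.val]
31. n14.val = 16  [terminal]
32. n13.wid = true  [c.val > 15]
33. n13.idx = "pv"  ["pv"]
34. n15.lab = true  [A₁.wid == true]
35. n15.mk = 20  [len(A₀.val) + 18]
36. n16.lab = 2  [terminal]
37. n17.ok = -8  [terminal]
38. n18.val = 0  [terminal]
39. n15.cnt = 11  [C.mk - 9]
40. n12.wid = false  [C.cnt > 11]
41. n12.idx = "wyz"  [A₀.val ++ "z"]
42. n19.lab = 7  [terminal]
43. n5.lim = -8  [(if A.wid then S.key else B.ok) - 2]
44. n5.val = false  [S.key > 19]
45. n20.ok = 29  [terminal]
46. n2.lim = 25  [(if S₀.tag then S₁.lim else f.ok) - 4]
47. n2.val = true  [S₁.val == false]
48. n21.tag = false  [S₀.key > 23]
49. n21.key = 5  [S₀.key * -1 + 28]
50. n22.off = 9  [S.key + 4]
51. n22.val = "xu"  ["xu"]
52. n23.lim = 30  [A.off + 21]
53. n23.acc = true  [true]
54. n23.val = "vxu"  ["v" ++ A.val]
55. n24.val = 4  [terminal]
56. n23.ok = -4  [c.val + B.lim - 38]
57. n25.val = 0  [terminal]
58. n22.wid = false  [A.off > 9]
59. n22.idx = "rxu"  ["r" ++ A.val]
60. n21.lim = 7  [7]
61. n21.val = false  [A.wid == true]
62. n0.lim = -4  [h.lab - 7]
63. n0.val = true  [S₀.tag and S₁.val]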